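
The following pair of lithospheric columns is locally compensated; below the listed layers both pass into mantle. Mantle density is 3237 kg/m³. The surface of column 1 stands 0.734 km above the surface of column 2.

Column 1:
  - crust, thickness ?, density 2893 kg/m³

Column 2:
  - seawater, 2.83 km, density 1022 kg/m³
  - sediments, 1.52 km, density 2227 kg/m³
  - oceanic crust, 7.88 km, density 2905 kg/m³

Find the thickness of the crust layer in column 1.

Take the compensation level at the base of the deeper column (depth z_c below the surface of column 1) and equate Σ ρ_i t_i down to z_c; mantle fills any gap and the z_c terms cancel.
Column 1: x×2893 + (z_c − 0 − x)×3237
Column 2: 0.734×0 + 2.83×1022 + 1.52×2227 + 7.88×2905 + (z_c − 0.734 − 12.23)×3237
The z_c×3237 term appears on both sides and cancels. Collect the known terms of each column as K = Σ(ρt)_known − 3237 × (depth of known layers): K_1 = 0 − 3237×0 = 0; K_2 = 29168.7 − 3237×(0.734 + 12.23) = −12795.768.
Balance: K_1 − x×(3237 − 2893) = K_2, so x = (K_1 − K_2)/(3237 − 2893) = 12795.8/344 = 37.2 km.

37.2 km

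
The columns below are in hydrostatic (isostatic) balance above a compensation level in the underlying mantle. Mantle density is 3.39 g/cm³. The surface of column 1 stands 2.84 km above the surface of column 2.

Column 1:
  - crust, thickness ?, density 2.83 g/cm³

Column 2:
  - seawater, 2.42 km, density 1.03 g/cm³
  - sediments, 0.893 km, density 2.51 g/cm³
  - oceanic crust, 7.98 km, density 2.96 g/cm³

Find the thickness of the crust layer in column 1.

34.9 km

Take the compensation level at the base of the deeper column (depth z_c below the surface of column 1) and equate Σ ρ_i t_i down to z_c; mantle fills any gap and the z_c terms cancel.
Column 1: x×2.83 + (z_c − 0 − x)×3.39
Column 2: 2.84×0 + 2.42×1.03 + 0.893×2.51 + 7.98×2.96 + (z_c − 2.84 − 11.293)×3.39
The z_c×3.39 term appears on both sides and cancels. Collect the known terms of each column as K = Σ(ρt)_known − 3.39 × (depth of known layers): K_1 = 0 − 3.39×0 = 0; K_2 = 28.35483 − 3.39×(2.84 + 11.293) = −19.55604.
Balance: K_1 − x×(3.39 − 2.83) = K_2, so x = (K_1 − K_2)/(3.39 − 2.83) = 19.556/0.56 = 34.9 km.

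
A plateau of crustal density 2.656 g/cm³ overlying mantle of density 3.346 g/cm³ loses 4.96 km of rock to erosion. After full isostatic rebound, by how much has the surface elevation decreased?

Rebound u = e ρ_c/ρ_m = 4.96 km × 2.656/3.346 = 3.937 km.
Net surface drop = e − u = 4.96 km − 3.937 km = e (ρ_m − ρ_c)/ρ_m = 1.02 km.

1.02 km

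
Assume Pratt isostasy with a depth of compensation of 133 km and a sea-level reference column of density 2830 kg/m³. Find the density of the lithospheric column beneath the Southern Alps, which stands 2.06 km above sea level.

2790 kg/m³

Pratt balance: ρ_ref D = ρ (D + h).
ρ = ρ_ref D/(D + h) = 2830 × 133 km/(133 km + 2.06 km) = 2790 kg/m³.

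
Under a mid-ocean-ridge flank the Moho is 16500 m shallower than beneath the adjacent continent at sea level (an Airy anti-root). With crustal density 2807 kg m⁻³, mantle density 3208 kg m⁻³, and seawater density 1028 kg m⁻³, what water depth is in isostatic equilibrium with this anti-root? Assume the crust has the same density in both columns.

3720 m

Replacing a thickness d of crust by seawater at the top must be balanced by replacing crust with mantle at the base: d (ρ_c − ρ_w) = a (ρ_m − ρ_c).
d = a (ρ_m − ρ_c)/(ρ_c − ρ_w) = 16500 m × 401/1779 = 3720 m.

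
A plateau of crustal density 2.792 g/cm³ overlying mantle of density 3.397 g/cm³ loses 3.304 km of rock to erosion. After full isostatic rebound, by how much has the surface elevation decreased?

Rebound u = e ρ_c/ρ_m = 3.304 km × 2.792/3.397 = 2.716 km.
Net surface drop = e − u = 3.304 km − 2.716 km = e (ρ_m − ρ_c)/ρ_m = 0.588 km.

0.588 km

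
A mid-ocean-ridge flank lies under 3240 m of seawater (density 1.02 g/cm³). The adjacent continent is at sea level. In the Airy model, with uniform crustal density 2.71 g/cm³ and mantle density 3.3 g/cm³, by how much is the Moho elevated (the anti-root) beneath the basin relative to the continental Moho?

For local isostatic compensation: replacing crust with seawater at the top is compensated by replacing crust with mantle at the base: d (ρ_c − ρ_w) = a (ρ_m − ρ_c).
a = d (ρ_c − ρ_w)/(ρ_m − ρ_c) = 3240 m × 1.69/0.59 = 9280 m.

9280 m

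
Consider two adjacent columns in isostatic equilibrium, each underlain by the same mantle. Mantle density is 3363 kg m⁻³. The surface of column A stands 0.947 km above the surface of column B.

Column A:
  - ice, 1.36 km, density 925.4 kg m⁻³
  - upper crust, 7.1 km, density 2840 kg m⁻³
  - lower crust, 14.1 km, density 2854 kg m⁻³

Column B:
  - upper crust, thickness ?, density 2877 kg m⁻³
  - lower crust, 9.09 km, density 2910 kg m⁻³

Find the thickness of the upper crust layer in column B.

Take the compensation level at the base of the deeper column (depth z_c below the surface of column A) and equate Σ ρ_i t_i down to z_c; mantle fills any gap and the z_c terms cancel.
Column A: 1.36×925.4 + 7.1×2840 + 14.1×2854 + (z_c − 22.56)×3363
Column B: 0.947×0 + x×2877 + 9.09×2910 + (z_c − 0.947 − 9.09 − x)×3363
The z_c×3363 term appears on both sides and cancels. Collect the known terms of each column as K = Σ(ρt)_known − 3363 × (depth of known layers): K_A = 61663.944 − 3363×22.56 = −14205.336; K_B = 26451.9 − 3363×(0.947 + 9.09) = −7302.531.
Balance: K_A = K_B − x×(3363 − 2877), so x = (K_B − K_A)/(3363 − 2877) = 6902.81/486 = 14.2 km.

14.2 km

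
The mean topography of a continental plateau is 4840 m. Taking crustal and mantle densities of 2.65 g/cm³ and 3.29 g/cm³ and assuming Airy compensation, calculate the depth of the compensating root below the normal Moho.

20000 m

Equating mass per unit area of the two columns: the weight of the topography is balanced by the buoyancy of the root, ρ_c h = (ρ_m − ρ_c) r.
r = h · ρ_c / (ρ_m − ρ_c) = 4840 m × 2.65 / (3.29 − 2.65) = 20000 m.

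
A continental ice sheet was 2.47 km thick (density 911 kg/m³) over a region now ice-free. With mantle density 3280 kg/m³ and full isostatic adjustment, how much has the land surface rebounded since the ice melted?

0.686 km

Removing the load lets mantle flow back in; uplift u satisfies ρ_ice t = ρ_m u.
u = t ρ_ice/ρ_m = 2.47 km × 911/3280 = 0.686 km.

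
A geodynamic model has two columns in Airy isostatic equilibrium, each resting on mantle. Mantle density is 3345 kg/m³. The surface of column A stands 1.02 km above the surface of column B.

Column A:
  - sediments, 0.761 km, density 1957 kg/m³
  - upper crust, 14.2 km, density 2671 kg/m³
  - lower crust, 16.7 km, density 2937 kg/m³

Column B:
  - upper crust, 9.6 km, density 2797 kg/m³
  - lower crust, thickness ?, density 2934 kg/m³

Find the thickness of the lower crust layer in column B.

21.3 km

Take the compensation level at the base of the deeper column (depth z_c below the surface of column A) and equate Σ ρ_i t_i down to z_c; mantle fills any gap and the z_c terms cancel.
Column A: 0.761×1957 + 14.2×2671 + 16.7×2937 + (z_c − 31.661)×3345
Column B: 1.02×0 + 9.6×2797 + x×2934 + (z_c − 1.02 − 9.6 − x)×3345
The z_c×3345 term appears on both sides and cancels. Collect the known terms of each column as K = Σ(ρt)_known − 3345 × (depth of known layers): K_A = 88465.377 − 3345×31.661 = −17440.668; K_B = 26851.2 − 3345×(1.02 + 9.6) = −8672.7.
Balance: K_A = K_B − x×(3345 − 2934), so x = (K_B − K_A)/(3345 − 2934) = 8767.97/411 = 21.3 km.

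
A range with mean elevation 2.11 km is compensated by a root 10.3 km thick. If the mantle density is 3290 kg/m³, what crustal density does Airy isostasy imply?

2730 kg/m³

ρ_c h = (ρ_m − ρ_c) r → ρ_c (h + r) = ρ_m r → ρ_c = ρ_m r / (h + r).
ρ_c = 3290 × 10.3 km / (2.11 km + 10.3 km) = 2730 kg/m³.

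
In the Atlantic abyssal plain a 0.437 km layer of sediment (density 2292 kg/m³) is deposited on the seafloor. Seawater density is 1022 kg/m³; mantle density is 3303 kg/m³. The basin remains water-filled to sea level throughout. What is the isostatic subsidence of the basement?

0.243 km

Submarine loading: the sediment displaces seawater, and the subsidence is in turn flooded, so s (ρ_m − ρ_w) = t (ρ_sed − ρ_w).
s = 0.437 km × (2292 − 1022) / (3303 − 1022) = 0.243 km.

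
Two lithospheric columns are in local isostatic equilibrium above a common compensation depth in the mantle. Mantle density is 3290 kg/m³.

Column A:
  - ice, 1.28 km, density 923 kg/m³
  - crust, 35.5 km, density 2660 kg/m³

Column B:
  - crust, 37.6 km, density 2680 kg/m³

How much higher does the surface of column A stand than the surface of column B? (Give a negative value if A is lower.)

For any compensation level in the mantle, the mantle terms cancel and isostasy reduces to e = (Σt_A − Σt_B) − (Σ(ρt)_A − Σ(ρt)_B) / ρ_m.
Σt_A = 36.78 km; Σt_B = 37.6 km; Σ(ρt)_A = 95611.44; Σ(ρt)_B = 100768 (in km·kg/m³).
e = (36.78 − 37.6) − (95611.44 − 100768) / 3290 = 0.747 km.

0.747 km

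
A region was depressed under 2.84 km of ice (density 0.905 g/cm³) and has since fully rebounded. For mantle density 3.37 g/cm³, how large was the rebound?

Removing the load lets mantle flow back in; uplift u satisfies ρ_ice t = ρ_m u.
u = t ρ_ice/ρ_m = 2.84 km × 0.905/3.37 = 0.763 km.

0.763 km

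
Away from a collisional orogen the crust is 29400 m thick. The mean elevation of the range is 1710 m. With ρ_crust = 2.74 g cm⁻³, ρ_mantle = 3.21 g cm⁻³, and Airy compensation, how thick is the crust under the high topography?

Root depth r = h ρ_c / (ρ_m − ρ_c) = 1710 m × 2.74 / 0.47 = 9969 m.
Total thickness = T + h + r = 29400 m + 1710 m + 9969 m = 41100 m.

41100 m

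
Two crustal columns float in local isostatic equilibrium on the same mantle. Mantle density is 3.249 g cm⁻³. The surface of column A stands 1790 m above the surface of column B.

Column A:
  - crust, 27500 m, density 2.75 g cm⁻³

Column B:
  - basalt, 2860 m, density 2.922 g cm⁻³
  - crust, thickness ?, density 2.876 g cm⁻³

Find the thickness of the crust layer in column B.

18700 m

Take the compensation level at the base of the deeper column (depth z_c below the surface of column A) and equate Σ ρ_i t_i down to z_c; mantle fills any gap and the z_c terms cancel.
Column A: 27500×2.75 + (z_c − 27500)×3.249
Column B: 1790×0 + 2860×2.922 + x×2.876 + (z_c − 1790 − 2860 − x)×3.249
The z_c×3.249 term appears on both sides and cancels. Collect the known terms of each column as K = Σ(ρt)_known − 3.249 × (depth of known layers): K_A = 75625 − 3.249×27500 = −13722.5; K_B = 8356.92 − 3.249×(1790 + 2860) = −6750.93.
Balance: K_A = K_B − x×(3.249 − 2.876), so x = (K_B − K_A)/(3.249 − 2.876) = 6971.57/0.373 = 18700 m.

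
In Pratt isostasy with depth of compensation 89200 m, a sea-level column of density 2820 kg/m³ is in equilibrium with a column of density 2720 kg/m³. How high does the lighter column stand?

3280 m

ρ_ref D = ρ (D + h) → h = D (ρ_ref − ρ)/ρ.
h = 89200 m × (2820 − 2720)/2720 = 3280 m.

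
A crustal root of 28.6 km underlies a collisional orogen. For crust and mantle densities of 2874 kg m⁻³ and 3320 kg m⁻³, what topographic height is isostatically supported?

4.44 km

Isostatic balance requires: ρ_c h = (ρ_m − ρ_c) r.
h = r (ρ_m − ρ_c) / ρ_c = 28.6 km × (3320 − 2874) / 2874 = 4.44 km.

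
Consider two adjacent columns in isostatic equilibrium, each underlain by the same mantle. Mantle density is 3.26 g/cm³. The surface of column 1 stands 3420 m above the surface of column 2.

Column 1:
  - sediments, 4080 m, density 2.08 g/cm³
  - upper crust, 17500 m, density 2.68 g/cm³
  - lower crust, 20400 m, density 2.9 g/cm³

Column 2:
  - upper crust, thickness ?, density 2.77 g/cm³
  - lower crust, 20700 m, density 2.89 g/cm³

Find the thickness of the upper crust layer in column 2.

7140 m

Take the compensation level at the base of the deeper column (depth z_c below the surface of column 1) and equate Σ ρ_i t_i down to z_c; mantle fills any gap and the z_c terms cancel.
Column 1: 4080×2.08 + 17500×2.68 + 20400×2.9 + (z_c − 41980)×3.26
Column 2: 3420×0 + x×2.77 + 20700×2.89 + (z_c − 3420 − 20700 − x)×3.26
The z_c×3.26 term appears on both sides and cancels. Collect the known terms of each column as K = Σ(ρt)_known − 3.26 × (depth of known layers): K_1 = 114546.4 − 3.26×41980 = −22308.4; K_2 = 59823 − 3.26×(3420 + 20700) = −18808.2.
Balance: K_1 = K_2 − x×(3.26 − 2.77), so x = (K_2 − K_1)/(3.26 − 2.77) = 3500.2/0.49 = 7140 m.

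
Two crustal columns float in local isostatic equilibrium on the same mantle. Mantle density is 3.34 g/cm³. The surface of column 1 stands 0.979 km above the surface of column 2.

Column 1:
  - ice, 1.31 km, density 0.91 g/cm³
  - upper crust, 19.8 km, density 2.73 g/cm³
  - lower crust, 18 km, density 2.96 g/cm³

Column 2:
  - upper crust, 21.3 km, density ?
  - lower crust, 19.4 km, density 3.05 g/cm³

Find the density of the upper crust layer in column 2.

Take the compensation level at the base of the deeper column (depth z_c below the surface of column 1) and equate Σ ρ_i t_i down to z_c; mantle fills any gap and the z_c terms cancel.
Column 1: 1.31×0.91 + 19.8×2.73 + 18×2.96 + (z_c − 39.11)×3.34
Column 2: 0.979×0 + 21.3×ρ + 19.4×3.05 + (z_c − 0.979 − 40.7)×3.34
The z_c×3.34 term appears on both sides and cancels. Collect the known terms of each column as K = Σ(ρt)_known − 3.34 × (depth of known layers): K_1 = 108.5261 − 3.34×39.11 = −22.1013; K_2 = 59.17 − 3.34×(0.979 + 40.7) = −80.03786.
Balance: K_1 = K_2 + 21.3×ρ, so ρ = (K_1 − K_2)/21.3 = 57.9366/21.3 = 2.72 g/cm³.

2.72 g/cm³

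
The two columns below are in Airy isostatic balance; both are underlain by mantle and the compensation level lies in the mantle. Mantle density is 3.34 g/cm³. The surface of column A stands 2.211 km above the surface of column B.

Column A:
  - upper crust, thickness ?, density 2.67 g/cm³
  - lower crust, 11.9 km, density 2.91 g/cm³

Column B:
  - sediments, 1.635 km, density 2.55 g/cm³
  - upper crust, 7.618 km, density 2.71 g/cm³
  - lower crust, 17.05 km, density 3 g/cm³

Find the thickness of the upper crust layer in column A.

21.1 km

Take the compensation level at the base of the deeper column (depth z_c below the surface of column A) and equate Σ ρ_i t_i down to z_c; mantle fills any gap and the z_c terms cancel.
Column A: x×2.67 + 11.9×2.91 + (z_c − 11.9 − x)×3.34
Column B: 2.211×0 + 1.635×2.55 + 7.618×2.71 + 17.05×3 + (z_c − 2.211 − 26.303)×3.34
The z_c×3.34 term appears on both sides and cancels. Collect the known terms of each column as K = Σ(ρt)_known − 3.34 × (depth of known layers): K_A = 34.629 − 3.34×11.9 = −5.117; K_B = 75.96403 − 3.34×(2.211 + 26.303) = −19.27273.
Balance: K_A − x×(3.34 − 2.67) = K_B, so x = (K_A − K_B)/(3.34 − 2.67) = 14.1557/0.67 = 21.1 km.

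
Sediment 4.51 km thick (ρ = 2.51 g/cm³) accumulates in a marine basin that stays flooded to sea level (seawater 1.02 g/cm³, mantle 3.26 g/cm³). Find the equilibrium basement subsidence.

3 km

Submarine loading: the sediment displaces seawater, and the subsidence is in turn flooded, so s (ρ_m − ρ_w) = t (ρ_sed − ρ_w).
s = 4.51 km × (2.51 − 1.02) / (3.26 − 1.02) = 3 km.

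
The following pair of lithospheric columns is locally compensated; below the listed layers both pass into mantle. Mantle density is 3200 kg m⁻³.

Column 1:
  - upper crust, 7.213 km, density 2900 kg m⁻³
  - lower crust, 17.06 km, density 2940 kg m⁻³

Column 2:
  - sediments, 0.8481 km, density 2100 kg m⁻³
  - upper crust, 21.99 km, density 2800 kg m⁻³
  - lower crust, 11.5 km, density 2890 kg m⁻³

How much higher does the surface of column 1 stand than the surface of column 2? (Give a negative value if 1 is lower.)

For any compensation level in the mantle, the mantle terms cancel and isostasy reduces to e = (Σt_1 − Σt_2) − (Σ(ρt)_1 − Σ(ρt)_2) / ρ_m.
Σt_1 = 24.273 km; Σt_2 = 34.3381 km; Σ(ρt)_1 = 71074.1; Σ(ρt)_2 = 96588.01 (in km·kg m⁻³).
e = (24.273 − 34.3381) − (71074.1 − 96588.01) / 3200 = −2.09 km.

−2.09 km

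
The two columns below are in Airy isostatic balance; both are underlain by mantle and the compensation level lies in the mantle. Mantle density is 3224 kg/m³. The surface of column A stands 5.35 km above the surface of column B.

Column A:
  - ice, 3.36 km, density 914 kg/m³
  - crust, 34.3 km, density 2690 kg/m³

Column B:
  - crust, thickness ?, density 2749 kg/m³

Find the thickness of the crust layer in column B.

Take the compensation level at the base of the deeper column (depth z_c below the surface of column A) and equate Σ ρ_i t_i down to z_c; mantle fills any gap and the z_c terms cancel.
Column A: 3.36×914 + 34.3×2690 + (z_c − 37.66)×3224
Column B: 5.35×0 + x×2749 + (z_c − 5.35 − 0 − x)×3224
The z_c×3224 term appears on both sides and cancels. Collect the known terms of each column as K = Σ(ρt)_known − 3224 × (depth of known layers): K_A = 95338.04 − 3224×37.66 = −26077.8; K_B = 0 − 3224×(5.35 + 0) = −17248.4.
Balance: K_A = K_B − x×(3224 − 2749), so x = (K_B − K_A)/(3224 − 2749) = 8829.4/475 = 18.6 km.

18.6 km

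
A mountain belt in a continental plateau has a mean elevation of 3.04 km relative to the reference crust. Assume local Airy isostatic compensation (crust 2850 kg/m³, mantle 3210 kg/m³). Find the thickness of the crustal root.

24.1 km

By Archimedes' principle applied to the lithosphere: the weight of the topography is balanced by the buoyancy of the root, ρ_c h = (ρ_m − ρ_c) r.
r = h · ρ_c / (ρ_m − ρ_c) = 3.04 km × 2850 / (3210 − 2850) = 24.1 km.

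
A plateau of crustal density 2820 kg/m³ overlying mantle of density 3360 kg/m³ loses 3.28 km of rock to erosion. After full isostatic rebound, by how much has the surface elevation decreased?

0.527 km

Rebound u = e ρ_c/ρ_m = 3.28 km × 2820/3360 = 2.753 km.
Net surface drop = e − u = 3.28 km − 2.753 km = e (ρ_m − ρ_c)/ρ_m = 0.527 km.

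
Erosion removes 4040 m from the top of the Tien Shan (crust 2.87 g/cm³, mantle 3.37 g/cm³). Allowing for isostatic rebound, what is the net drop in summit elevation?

Rebound u = e ρ_c/ρ_m = 4040 m × 2.87/3.37 = 3441 m.
Net surface drop = e − u = 4040 m − 3441 m = e (ρ_m − ρ_c)/ρ_m = 599 m.

599 m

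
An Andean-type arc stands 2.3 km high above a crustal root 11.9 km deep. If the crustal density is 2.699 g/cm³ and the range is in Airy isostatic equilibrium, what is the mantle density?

Airy balance: ρ_c h = (ρ_m − ρ_c) r → ρ_m = ρ_c (1 + h/r).
ρ_m = 2.699 × (1 + 2.3 km/11.9 km) = 3.22 g/cm³.

3.22 g/cm³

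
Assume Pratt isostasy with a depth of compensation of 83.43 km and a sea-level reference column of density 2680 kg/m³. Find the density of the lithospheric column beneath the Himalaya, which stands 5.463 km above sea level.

2520 kg/m³

Pratt balance: ρ_ref D = ρ (D + h).
ρ = ρ_ref D/(D + h) = 2680 × 83.43 km/(83.43 km + 5.463 km) = 2520 kg/m³.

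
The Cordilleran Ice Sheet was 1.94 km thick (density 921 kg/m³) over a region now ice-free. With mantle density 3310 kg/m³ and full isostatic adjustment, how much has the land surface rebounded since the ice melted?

Removing the load lets mantle flow back in; uplift u satisfies ρ_ice t = ρ_m u.
u = t ρ_ice/ρ_m = 1.94 km × 921/3310 = 0.54 km.

0.54 km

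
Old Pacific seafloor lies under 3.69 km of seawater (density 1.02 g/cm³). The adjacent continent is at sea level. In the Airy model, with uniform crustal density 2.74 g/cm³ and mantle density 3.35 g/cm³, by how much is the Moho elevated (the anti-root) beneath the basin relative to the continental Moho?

Balancing pressure at the compensation depth: replacing crust with seawater at the top is compensated by replacing crust with mantle at the base: d (ρ_c − ρ_w) = a (ρ_m − ρ_c).
a = d (ρ_c − ρ_w)/(ρ_m − ρ_c) = 3.69 km × 1.72/0.61 = 10.4 km.

10.4 km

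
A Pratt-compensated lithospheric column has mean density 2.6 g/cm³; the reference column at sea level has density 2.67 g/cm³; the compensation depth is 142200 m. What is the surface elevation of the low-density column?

ρ_ref D = ρ (D + h) → h = D (ρ_ref − ρ)/ρ.
h = 142200 m × (2.67 − 2.6)/2.6 = 3830 m.

3830 m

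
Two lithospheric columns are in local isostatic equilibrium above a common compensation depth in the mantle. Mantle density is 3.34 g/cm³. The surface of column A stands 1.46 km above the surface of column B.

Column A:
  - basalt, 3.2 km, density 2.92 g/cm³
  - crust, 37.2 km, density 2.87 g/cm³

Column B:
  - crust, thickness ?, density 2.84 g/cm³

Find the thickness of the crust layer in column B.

27.9 km

Take the compensation level at the base of the deeper column (depth z_c below the surface of column A) and equate Σ ρ_i t_i down to z_c; mantle fills any gap and the z_c terms cancel.
Column A: 3.2×2.92 + 37.2×2.87 + (z_c − 40.4)×3.34
Column B: 1.46×0 + x×2.84 + (z_c − 1.46 − 0 − x)×3.34
The z_c×3.34 term appears on both sides and cancels. Collect the known terms of each column as K = Σ(ρt)_known − 3.34 × (depth of known layers): K_A = 116.108 − 3.34×40.4 = −18.828; K_B = 0 − 3.34×(1.46 + 0) = −4.8764.
Balance: K_A = K_B − x×(3.34 − 2.84), so x = (K_B − K_A)/(3.34 − 2.84) = 13.9516/0.5 = 27.9 km.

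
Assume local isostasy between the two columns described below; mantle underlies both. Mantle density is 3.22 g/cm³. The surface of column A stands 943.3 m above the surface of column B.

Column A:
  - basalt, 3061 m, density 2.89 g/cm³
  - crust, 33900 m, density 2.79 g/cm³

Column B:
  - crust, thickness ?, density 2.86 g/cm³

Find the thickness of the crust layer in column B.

Take the compensation level at the base of the deeper column (depth z_c below the surface of column A) and equate Σ ρ_i t_i down to z_c; mantle fills any gap and the z_c terms cancel.
Column A: 3061×2.89 + 33900×2.79 + (z_c − 36961)×3.22
Column B: 943.3×0 + x×2.86 + (z_c − 943.3 − 0 − x)×3.22
The z_c×3.22 term appears on both sides and cancels. Collect the known terms of each column as K = Σ(ρt)_known − 3.22 × (depth of known layers): K_A = 103427.29 − 3.22×36961 = −15587.13; K_B = 0 − 3.22×(943.3 + 0) = −3037.426.
Balance: K_A = K_B − x×(3.22 − 2.86), so x = (K_B − K_A)/(3.22 − 2.86) = 12549.7/0.36 = 34900 m.

34900 m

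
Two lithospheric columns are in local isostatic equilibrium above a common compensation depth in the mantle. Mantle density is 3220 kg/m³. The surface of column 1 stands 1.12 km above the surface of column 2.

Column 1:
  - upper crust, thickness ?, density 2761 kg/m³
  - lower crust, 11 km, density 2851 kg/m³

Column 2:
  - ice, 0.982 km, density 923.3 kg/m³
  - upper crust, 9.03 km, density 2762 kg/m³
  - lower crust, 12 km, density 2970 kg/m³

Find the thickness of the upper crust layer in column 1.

19.5 km

Take the compensation level at the base of the deeper column (depth z_c below the surface of column 1) and equate Σ ρ_i t_i down to z_c; mantle fills any gap and the z_c terms cancel.
Column 1: x×2761 + 11×2851 + (z_c − 11 − x)×3220
Column 2: 1.12×0 + 0.982×923.3 + 9.03×2762 + 12×2970 + (z_c − 1.12 − 22.012)×3220
The z_c×3220 term appears on both sides and cancels. Collect the known terms of each column as K = Σ(ρt)_known − 3220 × (depth of known layers): K_1 = 31361 − 3220×11 = −4059; K_2 = 61487.5406 − 3220×(1.12 + 22.012) = −12997.4994.
Balance: K_1 − x×(3220 − 2761) = K_2, so x = (K_1 − K_2)/(3220 − 2761) = 8938.5/459 = 19.5 km.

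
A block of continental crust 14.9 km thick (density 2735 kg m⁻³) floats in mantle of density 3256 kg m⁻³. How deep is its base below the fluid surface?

Draft d = t ρ_obj/ρ_fluid = 14.9 km × 2735/3256 = 12.5 km.

12.5 km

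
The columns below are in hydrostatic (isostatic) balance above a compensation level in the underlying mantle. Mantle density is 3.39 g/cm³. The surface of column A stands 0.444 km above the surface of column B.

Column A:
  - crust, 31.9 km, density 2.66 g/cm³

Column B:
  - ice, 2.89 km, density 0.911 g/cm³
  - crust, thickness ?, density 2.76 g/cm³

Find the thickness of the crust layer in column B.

23.2 km

Take the compensation level at the base of the deeper column (depth z_c below the surface of column A) and equate Σ ρ_i t_i down to z_c; mantle fills any gap and the z_c terms cancel.
Column A: 31.9×2.66 + (z_c − 31.9)×3.39
Column B: 0.444×0 + 2.89×0.911 + x×2.76 + (z_c − 0.444 − 2.89 − x)×3.39
The z_c×3.39 term appears on both sides and cancels. Collect the known terms of each column as K = Σ(ρt)_known − 3.39 × (depth of known layers): K_A = 84.854 − 3.39×31.9 = −23.287; K_B = 2.63279 − 3.39×(0.444 + 2.89) = −8.66947.
Balance: K_A = K_B − x×(3.39 − 2.76), so x = (K_B − K_A)/(3.39 − 2.76) = 14.6175/0.63 = 23.2 km.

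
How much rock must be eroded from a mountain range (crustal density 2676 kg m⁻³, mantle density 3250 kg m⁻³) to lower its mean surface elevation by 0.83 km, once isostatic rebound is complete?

4.7 km

Net drop Δ = e − u = e − e ρ_c/ρ_m = e (ρ_m − ρ_c)/ρ_m.
e = Δ ρ_m/(ρ_m − ρ_c) = 0.83 km × 3250/574 = 4.7 km.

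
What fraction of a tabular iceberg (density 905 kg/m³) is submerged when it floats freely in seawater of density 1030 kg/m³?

Submerged fraction = ρ_obj/ρ_fluid = 905/1030 = 0.879.

0.879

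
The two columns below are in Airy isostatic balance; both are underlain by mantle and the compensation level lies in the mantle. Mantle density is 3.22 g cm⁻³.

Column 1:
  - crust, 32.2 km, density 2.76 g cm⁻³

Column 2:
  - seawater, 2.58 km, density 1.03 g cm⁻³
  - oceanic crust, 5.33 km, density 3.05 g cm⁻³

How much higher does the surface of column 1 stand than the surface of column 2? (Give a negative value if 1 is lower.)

For any compensation level in the mantle, the mantle terms cancel and isostasy reduces to e = (Σt_1 − Σt_2) − (Σ(ρt)_1 − Σ(ρt)_2) / ρ_m.
Σt_1 = 32.2 km; Σt_2 = 7.91 km; Σ(ρt)_1 = 88.872; Σ(ρt)_2 = 18.9139 (in km·g cm⁻³).
e = (32.2 − 7.91) − (88.872 − 18.9139) / 3.22 = 2.56 km.

2.56 km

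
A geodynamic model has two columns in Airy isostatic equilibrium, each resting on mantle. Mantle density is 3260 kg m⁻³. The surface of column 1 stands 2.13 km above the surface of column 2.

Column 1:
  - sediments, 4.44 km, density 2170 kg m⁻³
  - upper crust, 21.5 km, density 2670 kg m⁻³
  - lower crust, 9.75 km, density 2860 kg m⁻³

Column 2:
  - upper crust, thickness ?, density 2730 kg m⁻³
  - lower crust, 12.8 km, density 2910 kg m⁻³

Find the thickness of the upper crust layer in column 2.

Take the compensation level at the base of the deeper column (depth z_c below the surface of column 1) and equate Σ ρ_i t_i down to z_c; mantle fills any gap and the z_c terms cancel.
Column 1: 4.44×2170 + 21.5×2670 + 9.75×2860 + (z_c − 35.69)×3260
Column 2: 2.13×0 + x×2730 + 12.8×2910 + (z_c − 2.13 − 12.8 − x)×3260
The z_c×3260 term appears on both sides and cancels. Collect the known terms of each column as K = Σ(ρt)_known − 3260 × (depth of known layers): K_1 = 94924.8 − 3260×35.69 = −21424.6; K_2 = 37248 − 3260×(2.13 + 12.8) = −11423.8.
Balance: K_1 = K_2 − x×(3260 − 2730), so x = (K_2 − K_1)/(3260 − 2730) = 10000.8/530 = 18.9 km.

18.9 km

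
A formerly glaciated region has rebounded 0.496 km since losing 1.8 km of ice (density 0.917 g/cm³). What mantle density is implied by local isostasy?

3.33 g/cm³

ρ_m = ρ_ice t / u = 0.917 × 1.8 km/0.496 km = 3.33 g/cm³.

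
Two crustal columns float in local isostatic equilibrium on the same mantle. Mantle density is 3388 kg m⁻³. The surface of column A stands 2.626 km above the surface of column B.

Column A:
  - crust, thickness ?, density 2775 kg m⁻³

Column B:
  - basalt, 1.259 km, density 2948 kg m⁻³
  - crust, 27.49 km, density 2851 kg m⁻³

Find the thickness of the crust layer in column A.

39.5 km

Take the compensation level at the base of the deeper column (depth z_c below the surface of column A) and equate Σ ρ_i t_i down to z_c; mantle fills any gap and the z_c terms cancel.
Column A: x×2775 + (z_c − 0 − x)×3388
Column B: 2.626×0 + 1.259×2948 + 27.49×2851 + (z_c − 2.626 − 28.749)×3388
The z_c×3388 term appears on both sides and cancels. Collect the known terms of each column as K = Σ(ρt)_known − 3388 × (depth of known layers): K_A = 0 − 3388×0 = 0; K_B = 82085.522 − 3388×(2.626 + 28.749) = −24212.978.
Balance: K_A − x×(3388 − 2775) = K_B, so x = (K_A − K_B)/(3388 − 2775) = 24213/613 = 39.5 km.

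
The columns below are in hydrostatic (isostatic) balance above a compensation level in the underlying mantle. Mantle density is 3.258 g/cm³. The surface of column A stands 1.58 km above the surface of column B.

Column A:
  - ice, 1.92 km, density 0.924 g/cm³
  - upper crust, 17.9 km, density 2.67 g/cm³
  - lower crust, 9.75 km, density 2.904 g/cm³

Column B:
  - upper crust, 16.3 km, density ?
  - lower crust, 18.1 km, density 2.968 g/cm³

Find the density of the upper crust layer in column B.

Take the compensation level at the base of the deeper column (depth z_c below the surface of column A) and equate Σ ρ_i t_i down to z_c; mantle fills any gap and the z_c terms cancel.
Column A: 1.92×0.924 + 17.9×2.67 + 9.75×2.904 + (z_c − 29.57)×3.258
Column B: 1.58×0 + 16.3×ρ + 18.1×2.968 + (z_c − 1.58 − 34.4)×3.258
The z_c×3.258 term appears on both sides and cancels. Collect the known terms of each column as K = Σ(ρt)_known − 3.258 × (depth of known layers): K_A = 77.88108 − 3.258×29.57 = −18.45798; K_B = 53.7208 − 3.258×(1.58 + 34.4) = −63.50204.
Balance: K_A = K_B + 16.3×ρ, so ρ = (K_A − K_B)/16.3 = 45.0441/16.3 = 2.76 g/cm³.

2.76 g/cm³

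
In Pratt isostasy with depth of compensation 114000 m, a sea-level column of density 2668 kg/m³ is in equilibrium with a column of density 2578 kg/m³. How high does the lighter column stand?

3980 m

ρ_ref D = ρ (D + h) → h = D (ρ_ref − ρ)/ρ.
h = 114000 m × (2668 − 2578)/2578 = 3980 m.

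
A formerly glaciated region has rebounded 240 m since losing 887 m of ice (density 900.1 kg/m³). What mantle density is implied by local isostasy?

3330 kg/m³

ρ_m = ρ_ice t / u = 900.1 × 887 m/240 m = 3330 kg/m³.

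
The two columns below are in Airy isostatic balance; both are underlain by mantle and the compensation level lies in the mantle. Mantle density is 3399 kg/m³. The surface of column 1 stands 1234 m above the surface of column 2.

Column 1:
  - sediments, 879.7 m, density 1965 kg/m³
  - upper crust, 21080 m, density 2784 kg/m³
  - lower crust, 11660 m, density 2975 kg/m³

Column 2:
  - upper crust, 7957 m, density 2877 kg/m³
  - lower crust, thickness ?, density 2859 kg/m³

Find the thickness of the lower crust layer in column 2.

Take the compensation level at the base of the deeper column (depth z_c below the surface of column 1) and equate Σ ρ_i t_i down to z_c; mantle fills any gap and the z_c terms cancel.
Column 1: 879.7×1965 + 21080×2784 + 11660×2975 + (z_c − 33619.7)×3399
Column 2: 1234×0 + 7957×2877 + x×2859 + (z_c − 1234 − 7957 − x)×3399
The z_c×3399 term appears on both sides and cancels. Collect the known terms of each column as K = Σ(ρt)_known − 3399 × (depth of known layers): K_1 = 95103830.5 − 3399×33619.7 = −19169529.8; K_2 = 22892289 − 3399×(1234 + 7957) = −8347920.
Balance: K_1 = K_2 − x×(3399 − 2859), so x = (K_2 − K_1)/(3399 − 2859) = 10821600/540 = 20000 m.

20000 m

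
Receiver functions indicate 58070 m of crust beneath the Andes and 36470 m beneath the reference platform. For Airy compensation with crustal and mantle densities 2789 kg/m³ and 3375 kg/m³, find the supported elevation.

3750 m

Excess crust Δ = 58070 m − 36470 m = 21600 m, split between elevation h and root r with h + r = Δ.
Airy balance ρ_c h = (ρ_m − ρ_c) r gives r = h ρ_c/(ρ_m − ρ_c), so h (1 + ρ_c/(ρ_m − ρ_c)) = Δ, i.e. h = Δ (ρ_m − ρ_c)/ρ_m.
h = 21600 m × 586/3375 = 3750 m.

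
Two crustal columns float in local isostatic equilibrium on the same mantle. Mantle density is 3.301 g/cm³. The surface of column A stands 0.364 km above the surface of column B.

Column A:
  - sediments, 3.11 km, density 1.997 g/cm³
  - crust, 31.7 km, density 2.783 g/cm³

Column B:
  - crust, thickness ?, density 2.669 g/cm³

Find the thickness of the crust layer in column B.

Take the compensation level at the base of the deeper column (depth z_c below the surface of column A) and equate Σ ρ_i t_i down to z_c; mantle fills any gap and the z_c terms cancel.
Column A: 3.11×1.997 + 31.7×2.783 + (z_c − 34.81)×3.301
Column B: 0.364×0 + x×2.669 + (z_c − 0.364 − 0 − x)×3.301
The z_c×3.301 term appears on both sides and cancels. Collect the known terms of each column as K = Σ(ρt)_known − 3.301 × (depth of known layers): K_A = 94.43177 − 3.301×34.81 = −20.47604; K_B = 0 − 3.301×(0.364 + 0) = −1.201564.
Balance: K_A = K_B − x×(3.301 − 2.669), so x = (K_B − K_A)/(3.301 − 2.669) = 19.2745/0.632 = 30.5 km.

30.5 km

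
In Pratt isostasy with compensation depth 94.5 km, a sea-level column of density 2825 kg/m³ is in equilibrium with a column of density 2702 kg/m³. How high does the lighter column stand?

ρ_ref D = ρ (D + h) → h = D (ρ_ref − ρ)/ρ.
h = 94.5 km × (2825 − 2702)/2702 = 4.3 km.

4.3 km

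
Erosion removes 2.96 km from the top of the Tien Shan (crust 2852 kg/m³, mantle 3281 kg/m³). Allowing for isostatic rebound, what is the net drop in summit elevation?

0.387 km

Rebound u = e ρ_c/ρ_m = 2.96 km × 2852/3281 = 2.573 km.
Net surface drop = e − u = 2.96 km − 2.573 km = e (ρ_m − ρ_c)/ρ_m = 0.387 km.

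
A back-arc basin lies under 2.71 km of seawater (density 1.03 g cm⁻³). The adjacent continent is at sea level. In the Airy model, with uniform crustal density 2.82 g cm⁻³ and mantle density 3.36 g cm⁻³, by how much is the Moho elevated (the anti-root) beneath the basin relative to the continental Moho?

For local isostatic compensation: replacing crust with seawater at the top is compensated by replacing crust with mantle at the base: d (ρ_c − ρ_w) = a (ρ_m − ρ_c).
a = d (ρ_c − ρ_w)/(ρ_m − ρ_c) = 2.71 km × 1.79/0.54 = 8.98 km.

8.98 km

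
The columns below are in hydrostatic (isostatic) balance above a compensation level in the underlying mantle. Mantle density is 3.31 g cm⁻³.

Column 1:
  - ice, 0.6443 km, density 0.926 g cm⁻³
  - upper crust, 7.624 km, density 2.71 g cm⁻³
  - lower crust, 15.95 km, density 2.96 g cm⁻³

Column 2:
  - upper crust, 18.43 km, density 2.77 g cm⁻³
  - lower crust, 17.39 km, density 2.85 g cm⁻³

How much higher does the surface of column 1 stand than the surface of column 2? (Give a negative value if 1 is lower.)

For any compensation level in the mantle, the mantle terms cancel and isostasy reduces to e = (Σt_1 − Σt_2) − (Σ(ρt)_1 − Σ(ρt)_2) / ρ_m.
Σt_1 = 24.2183 km; Σt_2 = 35.82 km; Σ(ρt)_1 = 68.4696618; Σ(ρt)_2 = 100.6126 (in km·g cm⁻³).
e = (24.2183 − 35.82) − (68.4696618 − 100.6126) / 3.31 = −1.89 km.

−1.89 km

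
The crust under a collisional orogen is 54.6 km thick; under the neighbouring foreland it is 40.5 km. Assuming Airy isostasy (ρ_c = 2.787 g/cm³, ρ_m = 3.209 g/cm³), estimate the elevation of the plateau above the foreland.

Excess crust Δ = 54.6 km − 40.5 km = 14.1 km, split between elevation h and root r with h + r = Δ.
Airy balance ρ_c h = (ρ_m − ρ_c) r gives r = h ρ_c/(ρ_m − ρ_c), so h (1 + ρ_c/(ρ_m − ρ_c)) = Δ, i.e. h = Δ (ρ_m − ρ_c)/ρ_m.
h = 14.1 km × 0.422/3.209 = 1.85 km.

1.85 km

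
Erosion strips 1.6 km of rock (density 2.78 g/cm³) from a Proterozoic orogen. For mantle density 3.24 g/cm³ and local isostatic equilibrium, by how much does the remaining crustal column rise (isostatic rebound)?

1.37 km

Unloading: uplift u = e ρ_c/ρ_m = 1.6 km × 2.78/3.24 = 1.37 km.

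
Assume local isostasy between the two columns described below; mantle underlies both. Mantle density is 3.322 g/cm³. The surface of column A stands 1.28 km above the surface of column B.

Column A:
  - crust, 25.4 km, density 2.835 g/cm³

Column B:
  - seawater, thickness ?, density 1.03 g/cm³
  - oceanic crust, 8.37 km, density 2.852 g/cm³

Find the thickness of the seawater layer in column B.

1.83 km

Take the compensation level at the base of the deeper column (depth z_c below the surface of column A) and equate Σ ρ_i t_i down to z_c; mantle fills any gap and the z_c terms cancel.
Column A: 25.4×2.835 + (z_c − 25.4)×3.322
Column B: 1.28×0 + x×1.03 + 8.37×2.852 + (z_c − 1.28 − 8.37 − x)×3.322
The z_c×3.322 term appears on both sides and cancels. Collect the known terms of each column as K = Σ(ρt)_known − 3.322 × (depth of known layers): K_A = 72.009 − 3.322×25.4 = −12.3698; K_B = 23.87124 − 3.322×(1.28 + 8.37) = −8.18606.
Balance: K_A = K_B − x×(3.322 − 1.03), so x = (K_B − K_A)/(3.322 − 1.03) = 4.18374/2.292 = 1.83 km.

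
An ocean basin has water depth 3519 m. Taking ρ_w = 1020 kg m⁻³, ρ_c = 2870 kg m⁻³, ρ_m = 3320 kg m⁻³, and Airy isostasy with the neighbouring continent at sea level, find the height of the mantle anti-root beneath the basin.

14500 m

Balancing pressure at the compensation depth: replacing crust with seawater at the top is compensated by replacing crust with mantle at the base: d (ρ_c − ρ_w) = a (ρ_m − ρ_c).
a = d (ρ_c − ρ_w)/(ρ_m − ρ_c) = 3519 m × 1850/450 = 14500 m.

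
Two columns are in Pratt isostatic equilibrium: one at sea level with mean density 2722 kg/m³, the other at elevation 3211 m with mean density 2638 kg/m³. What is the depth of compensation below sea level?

ρ_ref D = ρ (D + h) → D (ρ_ref − ρ) = ρ h.
D = ρ h/(ρ_ref − ρ) = 2638 × 3211 m/(2722 − 2638) = 101000 m.

101000 m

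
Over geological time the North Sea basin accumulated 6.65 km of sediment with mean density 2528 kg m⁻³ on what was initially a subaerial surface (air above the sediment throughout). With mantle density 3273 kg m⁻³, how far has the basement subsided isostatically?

Subaerial load: s = t ρ_sed / ρ_m = 6.65 km × 2528/3273 = 5.14 km.

5.14 km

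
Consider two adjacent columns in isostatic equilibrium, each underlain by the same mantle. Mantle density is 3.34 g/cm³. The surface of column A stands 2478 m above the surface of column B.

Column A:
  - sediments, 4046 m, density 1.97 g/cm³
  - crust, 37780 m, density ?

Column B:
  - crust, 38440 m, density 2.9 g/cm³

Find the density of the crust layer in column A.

Take the compensation level at the base of the deeper column (depth z_c below the surface of column A) and equate Σ ρ_i t_i down to z_c; mantle fills any gap and the z_c terms cancel.
Column A: 4046×1.97 + 37780×ρ + (z_c − 41826)×3.34
Column B: 2478×0 + 38440×2.9 + (z_c − 2478 − 38440)×3.34
The z_c×3.34 term appears on both sides and cancels. Collect the known terms of each column as K = Σ(ρt)_known − 3.34 × (depth of known layers): K_A = 7970.62 − 3.34×41826 = −131728.22; K_B = 111476 − 3.34×(2478 + 38440) = −25190.12.
Balance: K_A + 37780×ρ = K_B, so ρ = (K_B − K_A)/37780 = 106538/37780 = 2.82 g/cm³.

2.82 g/cm³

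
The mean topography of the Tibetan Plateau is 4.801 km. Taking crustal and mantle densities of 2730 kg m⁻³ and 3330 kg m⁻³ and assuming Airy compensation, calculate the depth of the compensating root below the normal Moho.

Balancing pressure at the compensation depth: the weight of the topography is balanced by the buoyancy of the root, ρ_c h = (ρ_m − ρ_c) r.
r = h · ρ_c / (ρ_m − ρ_c) = 4.801 km × 2730 / (3330 − 2730) = 21.8 km.

21.8 km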